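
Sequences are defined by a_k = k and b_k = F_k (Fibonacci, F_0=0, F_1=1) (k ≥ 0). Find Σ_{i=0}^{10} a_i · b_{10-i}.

221

Write out a_i and b_{10-i} for i = 0,…,10 and sum the products.
Σ = 0·55 + 1·34 + 2·21 + 3·13 + 4·8 + 5·5 + 6·3 + 7·2 + 8·1 + 9·1 + 10·0 = 221.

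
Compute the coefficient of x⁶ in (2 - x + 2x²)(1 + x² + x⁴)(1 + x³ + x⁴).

(2 - x + 2x²) has coefficients 2,-1,2 for degrees 0…2.
(1 + x² + x⁴) has coefficients 1,0,1,0,1,0,0 for degrees 0…6.
Finally multiplying by (1 + x³ + x⁴), the product of all factors after the first has coefficients 1,0,1,1,2,1,1 for degrees 0…6.
[x⁶] = 2·1 − 1·1 + 2·2 = 5.

5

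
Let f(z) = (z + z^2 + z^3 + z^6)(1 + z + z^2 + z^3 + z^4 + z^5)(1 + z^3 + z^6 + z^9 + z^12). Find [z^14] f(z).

(z + z^2 + z^3 + z^6) has coefficients 0,1,1,1,0,0,1 for degrees 0…6.
(1 + z + z^2 + z^3 + z^4 + z^5) has coefficients 1,1,1,1,1,1,0,0,0,0,0,0,0,0,0 for degrees 0…14.
Finally multiplying by (1 + z^3 + z^6 + z^9 + z^12), the product of all factors after the first has coefficients 1,1,1,2,2,2,2,2,2,2,2,2,2,2,2 for degrees 0…14.
[z^14] = 1·2 + 1·2 + 1·2 + 1·2 = 8.

8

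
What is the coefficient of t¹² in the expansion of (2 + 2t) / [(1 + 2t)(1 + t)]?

Partial fractions give a closed form: a_n = (2)·(-2)^n.
At n = 12: a_12 = 8192.

8192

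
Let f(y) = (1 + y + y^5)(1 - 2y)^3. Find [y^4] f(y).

-8

(1 + y + y^5) has coefficients 1,1,0,0,0 for degrees 0…4.
(1 - 2y)^3 has coefficients 1,-6,12,-8,0 for degrees 0…4.
[y^4] = 1·0 + 1·(-8) = -8.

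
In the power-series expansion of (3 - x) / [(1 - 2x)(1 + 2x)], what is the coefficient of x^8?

The denominator gives the recurrence a_n = 4a_(n−2) for n ≥ 2; the numerator fixes a_0 = 3, a_1 = -1.
Iterating: 3, -1, 12, -4, 48, -16, 192, -64, 768, so a_8 = 768.

768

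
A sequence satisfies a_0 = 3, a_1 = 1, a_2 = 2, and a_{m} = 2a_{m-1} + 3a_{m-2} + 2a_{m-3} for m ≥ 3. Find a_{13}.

The ordinary generating function has denominator 1 - 2t - 3t^2 - 2t^3.
Iterating the recurrence: a_0,…,a_{13} = 3, 1, 2, 13, 34, 111, 350, 1101, 3474, 10951, 34526, 108853, 343186, 1081983.

1081983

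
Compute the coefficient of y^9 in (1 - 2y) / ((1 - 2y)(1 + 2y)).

Partial fractions give a closed form: a_n = (1)·(-2)^n.
At n = 9: a_9 = -512.

-512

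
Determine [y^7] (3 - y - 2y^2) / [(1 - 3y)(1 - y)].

The denominator gives the recurrence a_n = 4a_(n−1) − 3a_(n−2) for n ≥ 3; the numerator fixes a_0 = 3, a_1 = 11, a_2 = 33.
Iterating: 3, 11, 33, 99, 297, 891, 2673, 8019, so a_7 = 8019.

8019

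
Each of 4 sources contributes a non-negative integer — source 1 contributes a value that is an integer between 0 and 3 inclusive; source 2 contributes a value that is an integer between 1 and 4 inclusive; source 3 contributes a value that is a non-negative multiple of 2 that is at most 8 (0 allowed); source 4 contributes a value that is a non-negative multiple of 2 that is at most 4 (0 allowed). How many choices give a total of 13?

The generating function for the choices is (1 + x + x^2 + x^3)·(x + x^2 + x^3 + x^4)·(1 + x^2 + x^4 + x^6 + x^8)·(1 + x^2 + x^4); the count is [x^13].
(1 + x + x^2 + x^3) has coefficients 1,1,1,1 for degrees 0…3.
(x + x^2 + x^3 + x^4) has coefficients 0,1,1,1,1,0,0,0,0,0,0,0,0,0 for degrees 0…13.
Multiplying by (1 + x^2 + x^4 + x^6 + x^8) gives running coefficients 0,1,1,2,2,2,2,2,2,2,2,1,1,0 for degrees 0…13.
Finally multiplying by (1 + x^2 + x^4), the product of all factors after the first has coefficients 0,1,1,3,3,5,5,6,6,6,6,5,5,3 for degrees 0…13.
[x^13] = 1·3 + 1·5 + 1·5 + 1·6 = 19.

19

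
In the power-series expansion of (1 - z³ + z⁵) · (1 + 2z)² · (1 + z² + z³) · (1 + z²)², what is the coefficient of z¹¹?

(1 - z³ + z⁵) has coefficients 1,0,0,-1,0,1 for degrees 0…5.
(1 + 2z)² has coefficients 1,4,4,0,0,0,0,0,0,0,0,0 for degrees 0…11.
Multiplying by (1 + z² + z³) gives running coefficients 1,4,5,5,8,4,0,0,0,0,0,0 for degrees 0…11.
Finally multiplying by (1 + z²)², the product of all factors after the first has coefficients 1,4,7,13,19,18,21,13,8,4,0,0 for degrees 0…11.
[z¹¹] = 1·0 − 1·8 + 1·21 = 13.

13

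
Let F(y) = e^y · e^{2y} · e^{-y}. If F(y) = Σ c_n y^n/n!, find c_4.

The EGF product rule gives c_4 = Σ_{k_1+k_2+k_3=4} C(4; k_1,k_2,k_3) · ∏ g_i(k_i), where e^y gives (1)^k; e^{2y} gives (2)^k; e^{-y} gives (-1)^k.
g_1(k) for k = 0…4: 1, 1, 1, 1, 1.
g_2(k) for k = 0…4: 1, 2, 4, 8, 16.
g_3(k) for k = 0…4: 1, -1, 1, -1, 1.
First combine the last two factors: h(k) = Σ_j C(k,j)·g_2(j)·g_3(k−j) for k = 0…4: 1, 1, 1, 1, 1.
c_4 = Σ_k C(4,k)·g_1(k)·h(4−k) = 1·1·1 + 4·1·1 + 6·1·1 + 4·1·1 + 1·1·1 = 1 + 4 + 6 + 4 + 1 = 16.

16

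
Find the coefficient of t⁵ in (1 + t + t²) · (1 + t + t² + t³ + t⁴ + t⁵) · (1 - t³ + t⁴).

(1 + t + t²) has coefficients 1,1,1 for degrees 0…2.
(1 + t + t² + t³ + t⁴ + t⁵) has coefficients 1,1,1,1,1,1 for degrees 0…5.
Finally multiplying by (1 - t³ + t⁴), the product of all factors after the first has coefficients 1,1,1,0,1,1 for degrees 0…5.
[t⁵] = 1·1 + 1·1 + 1·0 = 2.

2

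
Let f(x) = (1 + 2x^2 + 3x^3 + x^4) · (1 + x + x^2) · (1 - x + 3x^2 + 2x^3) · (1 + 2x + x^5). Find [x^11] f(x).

25

(1 + 2x^2 + 3x^3 + x^4) has coefficients 1,0,2,3,1 for degrees 0…4.
(1 + x + x^2) has coefficients 1,1,1,0,0,0,0,0,0,0,0,0 for degrees 0…11.
Multiplying by (1 - x + 3x^2 + 2x^3) gives running coefficients 1,0,3,4,5,2,0,0,0,0,0,0 for degrees 0…11.
Finally multiplying by (1 + 2x + x^5), the product of all factors after the first has coefficients 1,2,3,10,13,13,4,3,4,5,2,0 for degrees 0…11.
[x^11] = 1·0 + 2·5 + 3·4 + 1·3 = 25.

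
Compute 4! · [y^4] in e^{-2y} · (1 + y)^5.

The EGF product rule gives c_4 = Σ_{k_1+k_2=4} C(4; k_1,k_2) · ∏ g_i(k_i), where e^{-2y} gives (-2)^k; (1+y)^5 gives the falling factorial (5)_k.
g_1(k) for k = 0…4: 1, -2, 4, -8, 16.
g_2(k) for k = 0…4: 1, 5, 20, 60, 120.
c_4 = Σ_k C(4,k)·g_1(k)·g_2(4−k) = 1·1·120 + 4·(-2)·60 + 6·4·20 + 4·(-8)·5 + 1·16·1 = 120 − 480 + 480 − 160 + 16 = -24.

-24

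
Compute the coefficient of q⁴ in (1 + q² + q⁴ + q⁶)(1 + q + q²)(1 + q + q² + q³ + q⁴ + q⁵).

7

(1 + q² + q⁴ + q⁶) has coefficients 1,0,1,0,1 for degrees 0…4.
(1 + q + q²) has coefficients 1,1,1,0,0 for degrees 0…4.
Finally multiplying by (1 + q + q² + q³ + q⁴ + q⁵), the product of all factors after the first has coefficients 1,2,3,3,3 for degrees 0…4.
[q⁴] = 1·3 + 1·3 + 1·1 = 7.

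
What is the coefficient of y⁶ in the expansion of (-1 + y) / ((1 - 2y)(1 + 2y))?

The denominator gives the recurrence a_n = 4a_(n−2) for n ≥ 2; the numerator fixes a_0 = -1, a_1 = 1.
Iterating: -1, 1, -4, 4, -16, 16, -64, so a_6 = -64.

-64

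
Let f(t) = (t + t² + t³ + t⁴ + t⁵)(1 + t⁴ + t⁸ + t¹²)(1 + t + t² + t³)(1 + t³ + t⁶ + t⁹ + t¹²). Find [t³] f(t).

(t + t² + t³ + t⁴ + t⁵) has coefficients 0,1,1,1 for degrees 0…3.
(1 + t⁴ + t⁸ + t¹²) has coefficients 1,0,0,0 for degrees 0…3.
Multiplying by (1 + t + t² + t³) gives running coefficients 1,1,1,1 for degrees 0…3.
Finally multiplying by (1 + t³ + t⁶ + t⁹ + t¹²), the product of all factors after the first has coefficients 1,1,1,2 for degrees 0…3.
[t³] = 1·1 + 1·1 + 1·1 = 3.

3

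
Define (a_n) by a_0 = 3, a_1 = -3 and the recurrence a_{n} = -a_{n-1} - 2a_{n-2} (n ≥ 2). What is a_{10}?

69

The ordinary generating function has denominator 1 + t + 2t^2.
Iterating the recurrence: a_0,…,a_{10} = 3, -3, -3, 9, -3, -15, 21, 9, -51, 33, 69.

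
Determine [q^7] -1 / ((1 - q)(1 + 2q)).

85

Partial fractions give a closed form: a_n = (-1/3)·1^n + (-2/3)·(-2)^n.
At n = 7: a_7 = 85.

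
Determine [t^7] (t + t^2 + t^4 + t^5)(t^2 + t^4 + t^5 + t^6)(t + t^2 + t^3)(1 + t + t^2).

(t + t^2 + t^4 + t^5) has coefficients 0,1,1,0,1,1 for degrees 0…5.
(t^2 + t^4 + t^5 + t^6) has coefficients 0,0,1,0,1,1,1,0 for degrees 0…7.
Multiplying by (t + t^2 + t^3) gives running coefficients 0,0,0,1,1,2,2,3 for degrees 0…7.
Finally multiplying by (1 + t + t^2), the product of all factors after the first has coefficients 0,0,0,1,2,4,5,7 for degrees 0…7.
[t^7] = 1·5 + 1·4 + 1·1 + 1·0 = 10.

10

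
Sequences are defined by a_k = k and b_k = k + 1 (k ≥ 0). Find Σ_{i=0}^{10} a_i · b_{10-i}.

220

Write out a_i and b_{10-i} for i = 0,…,10 and sum the products.
Σ = 0·11 + 1·10 + 2·9 + 3·8 + 4·7 + 5·6 + 6·5 + 7·4 + 8·3 + 9·2 + 10·1 = 220.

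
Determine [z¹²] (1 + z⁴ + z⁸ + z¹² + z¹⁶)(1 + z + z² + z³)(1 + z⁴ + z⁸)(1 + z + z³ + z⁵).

(1 + z⁴ + z⁸ + z¹² + z¹⁶) has coefficients 1,0,0,0,1,0,0,0,1,0,0,0,1 for degrees 0…12.
(1 + z + z² + z³) has coefficients 1,1,1,1,0,0,0,0,0,0,0,0,0 for degrees 0…12.
Multiplying by (1 + z⁴ + z⁸) gives running coefficients 1,1,1,1,1,1,1,1,1,1,1,1,0 for degrees 0…12.
Finally multiplying by (1 + z + z³ + z⁵), the product of all factors after the first has coefficients 1,2,2,3,3,4,4,4,4,4,4,4,3 for degrees 0…12.
[z¹²] = 1·3 + 1·4 + 1·3 + 1·1 = 11.

11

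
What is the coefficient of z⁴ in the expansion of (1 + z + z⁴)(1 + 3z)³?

(1 + z + z⁴) has coefficients 1,1,0,0,1 for degrees 0…4.
(1 + 3z)³ has coefficients 1,9,27,27,0 for degrees 0…4.
[z⁴] = 1·0 + 1·27 + 1·1 = 28.

28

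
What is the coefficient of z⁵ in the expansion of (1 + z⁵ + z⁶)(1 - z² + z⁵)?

2

(1 + z⁵ + z⁶) has coefficients 1,0,0,0,0,1 for degrees 0…5.
(1 - z² + z⁵) has coefficients 1,0,-1,0,0,1 for degrees 0…5.
[z⁵] = 1·1 + 1·1 = 2.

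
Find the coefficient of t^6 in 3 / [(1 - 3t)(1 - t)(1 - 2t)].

9075

Partial fractions give a closed form: a_n = (27/2)·3^n + (3/2)·1^n + (-12)·2^n.
At n = 6: a_6 = 9075.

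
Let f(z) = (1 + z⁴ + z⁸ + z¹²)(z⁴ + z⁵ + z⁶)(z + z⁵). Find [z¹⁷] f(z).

2

(1 + z⁴ + z⁸ + z¹²) has coefficients 1,0,0,0,1,0,0,0,1,0,0,0,1 for degrees 0…12.
(z⁴ + z⁵ + z⁶) has coefficients 0,0,0,0,1,1,1,0,0,0,0,0,0,0,0,0,0,0 for degrees 0…17.
Finally multiplying by (z + z⁵), the product of all factors after the first has coefficients 0,0,0,0,0,1,1,1,0,1,1,1,0,0,0,0,0,0 for degrees 0…17.
[z¹⁷] = 1·0 + 1·0 + 1·1 + 1·1 = 2.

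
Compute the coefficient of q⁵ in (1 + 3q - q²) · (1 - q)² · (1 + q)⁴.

3

(1 + 3q - q²) has coefficients 1,3,-1 for degrees 0…2.
(1 - q)² has coefficients 1,-2,1,0,0,0 for degrees 0…5.
Finally multiplying by (1 + q)⁴, the product of all factors after the first has coefficients 1,2,-1,-4,-1,2 for degrees 0…5.
[q⁵] = 1·2 + 3·(-1) − 1·(-4) = 3.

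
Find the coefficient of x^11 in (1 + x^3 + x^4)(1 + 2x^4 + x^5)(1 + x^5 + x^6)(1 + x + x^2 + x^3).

14

(1 + x^3 + x^4) has coefficients 1,0,0,1,1 for degrees 0…4.
(1 + 2x^4 + x^5) has coefficients 1,0,0,0,2,1,0,0,0,0,0,0 for degrees 0…11.
Multiplying by (1 + x^5 + x^6) gives running coefficients 1,0,0,0,2,2,1,0,0,2,3,1 for degrees 0…11.
Finally multiplying by (1 + x + x^2 + x^3), the product of all factors after the first has coefficients 1,1,1,1,2,4,5,5,3,3,5,6 for degrees 0…11.
[x^11] = 1·6 + 1·3 + 1·5 = 14.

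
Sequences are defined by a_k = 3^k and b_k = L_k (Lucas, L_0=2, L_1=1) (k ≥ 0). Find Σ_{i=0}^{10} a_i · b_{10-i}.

177003

Write out a_i and b_{10-i} for i = 0,…,10 and sum the products.
Σ = 1·123 + 3·76 + 9·47 + 27·29 + 81·18 + 243·11 + 729·7 + 2187·4 + 6561·3 + 19683·1 + 59049·2 = 177003.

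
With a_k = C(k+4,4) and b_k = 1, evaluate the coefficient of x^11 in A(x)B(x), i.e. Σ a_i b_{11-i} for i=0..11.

This is [x^11] in the product of the two ordinary generating functions.
Σ = 1·1 + 5·1 + 15·1 + 35·1 + 70·1 + 126·1 + 210·1 + 330·1 + 495·1 + 715·1 + 1001·1 + 1365·1 = 4368.

4368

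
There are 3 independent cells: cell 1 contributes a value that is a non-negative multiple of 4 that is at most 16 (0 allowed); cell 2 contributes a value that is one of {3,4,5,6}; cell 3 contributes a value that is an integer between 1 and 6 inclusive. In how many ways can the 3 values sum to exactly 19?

6

The generating function for the choices is (1 + q⁴ + q⁸ + q¹² + q¹⁶)·(q³ + q⁴ + q⁵ + q⁶)·(q + q² + q³ + q⁴ + q⁵ + q⁶); the count is [q¹⁹].
(1 + q⁴ + q⁸ + q¹² + q¹⁶) has coefficients 1,0,0,0,1,0,0,0,1,0,0,0,1,0,0,0,1 for degrees 0…16.
(q³ + q⁴ + q⁵ + q⁶) has coefficients 0,0,0,1,1,1,1,0,0,0,0,0,0,0,0,0,0,0,0,0 for degrees 0…19.
Finally multiplying by (q + q² + q³ + q⁴ + q⁵ + q⁶), the product of all factors after the first has coefficients 0,0,0,0,1,2,3,4,4,4,3,2,1,0,0,0,0,0,0,0 for degrees 0…19.
[q¹⁹] = 1·0 + 1·0 + 1·2 + 1·4 + 1·0 = 6.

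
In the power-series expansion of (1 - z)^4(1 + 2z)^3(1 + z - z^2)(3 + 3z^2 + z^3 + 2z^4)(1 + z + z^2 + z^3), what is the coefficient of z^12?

-27

(1 - z)^4 has coefficients 1,-4,6,-4,1 for degrees 0…4.
(1 + 2z)^3 has coefficients 1,6,12,8,0,0,0,0,0,0,0,0,0 for degrees 0…12.
Multiplying by (1 + z - z^2) gives running coefficients 1,7,17,14,-4,-8,0,0,0,0,0,0,0 for degrees 0…12.
Multiplying by (3 + 3z^2 + z^3 + 2z^4) gives running coefficients 3,21,54,64,48,49,36,0,-16,-16,0,0,0 for degrees 0…12.
Finally multiplying by (1 + z + z^2 + z^3), the product of all factors after the first has coefficients 3,24,78,142,187,215,197,133,69,4,-32,-32,-16 for degrees 0…12.
[z^12] = 1·(-16) − 4·(-32) + 6·(-32) − 4·4 + 1·69 = -27.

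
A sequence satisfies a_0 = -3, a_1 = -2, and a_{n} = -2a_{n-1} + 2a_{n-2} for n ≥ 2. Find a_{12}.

-9792

The ordinary generating function has denominator 1 + 2y - 2y^2.
Iterating the recurrence: a_0,…,a_{12} = -3, -2, -2, 0, -4, 8, -24, 64, -176, 480, -1312, 3584, -9792.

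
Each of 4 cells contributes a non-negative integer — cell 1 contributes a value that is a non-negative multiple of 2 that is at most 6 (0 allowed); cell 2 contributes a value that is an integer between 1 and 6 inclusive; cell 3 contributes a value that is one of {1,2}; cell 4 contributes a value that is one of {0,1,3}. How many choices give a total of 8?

The generating function for the choices is (1 + z² + z⁴ + z⁶)·(z + z² + z³ + z⁴ + z⁵ + z⁶)·(z + z²)·(1 + z + z³); the count is [z⁸].
(1 + z² + z⁴ + z⁶) has coefficients 1,0,1,0,1,0,1 for degrees 0…6.
(z + z² + z³ + z⁴ + z⁵ + z⁶) has coefficients 0,1,1,1,1,1,1,0,0 for degrees 0…8.
Multiplying by (z + z²) gives running coefficients 0,0,1,2,2,2,2,2,1 for degrees 0…8.
Finally multiplying by (1 + z + z³), the product of all factors after the first has coefficients 0,0,1,3,4,5,6,6,5 for degrees 0…8.
[z⁸] = 1·5 + 1·6 + 1·4 + 1·1 = 16.

16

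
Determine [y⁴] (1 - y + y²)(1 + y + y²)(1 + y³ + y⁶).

1

(1 - y + y²) has coefficients 1,-1,1 for degrees 0…2.
(1 + y + y²) has coefficients 1,1,1,0,0 for degrees 0…4.
Finally multiplying by (1 + y³ + y⁶), the product of all factors after the first has coefficients 1,1,1,1,1 for degrees 0…4.
[y⁴] = 1·1 − 1·1 + 1·1 = 1.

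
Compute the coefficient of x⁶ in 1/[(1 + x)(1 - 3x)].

547

Partial fractions give a closed form: a_n = (1/4)·(-1)^n + (3/4)·3^n.
At n = 6: a_6 = 547.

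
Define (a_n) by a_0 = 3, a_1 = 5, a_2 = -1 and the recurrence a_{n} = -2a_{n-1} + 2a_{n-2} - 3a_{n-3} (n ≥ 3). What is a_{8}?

-1513

The ordinary generating function has denominator 1 + 2t - 2t^2 + 3t^3.
Iterating the recurrence: a_0,…,a_{8} = 3, 5, -1, 3, -23, 55, -165, 509, -1513.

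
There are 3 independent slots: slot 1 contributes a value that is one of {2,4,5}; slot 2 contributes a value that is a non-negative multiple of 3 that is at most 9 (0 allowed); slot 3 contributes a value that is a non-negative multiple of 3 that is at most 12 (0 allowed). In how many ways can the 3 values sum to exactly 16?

The generating function for the choices is (y^2 + y^4 + y^5)·(1 + y^3 + y^6 + y^9)·(1 + y^3 + y^6 + y^9 + y^12); the count is [y^16].
(y^2 + y^4 + y^5) has coefficients 0,0,1,0,1,1 for degrees 0…5.
(1 + y^3 + y^6 + y^9) has coefficients 1,0,0,1,0,0,1,0,0,1,0,0,0,0,0,0,0 for degrees 0…16.
Finally multiplying by (1 + y^3 + y^6 + y^9 + y^12), the product of all factors after the first has coefficients 1,0,0,2,0,0,3,0,0,4,0,0,4,0,0,3,0 for degrees 0…16.
[y^16] = 1·0 + 1·4 + 1·0 = 4.

4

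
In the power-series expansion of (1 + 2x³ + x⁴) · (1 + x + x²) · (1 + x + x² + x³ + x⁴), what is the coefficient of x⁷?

(1 + 2x³ + x⁴) has coefficients 1,0,0,2,1 for degrees 0…4.
(1 + x + x²) has coefficients 1,1,1,0,0,0,0,0 for degrees 0…7.
Finally multiplying by (1 + x + x² + x³ + x⁴), the product of all factors after the first has coefficients 1,2,3,3,3,2,1,0 for degrees 0…7.
[x⁷] = 1·0 + 2·3 + 1·3 = 9.

9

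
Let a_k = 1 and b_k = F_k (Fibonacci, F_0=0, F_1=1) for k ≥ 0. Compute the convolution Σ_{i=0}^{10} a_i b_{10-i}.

143

Write out a_i and b_{10-i} for i = 0,…,10 and sum the products.
Σ = 1·55 + 1·34 + 1·21 + 1·13 + 1·8 + 1·5 + 1·3 + 1·2 + 1·1 + 1·1 + 1·0 = 143.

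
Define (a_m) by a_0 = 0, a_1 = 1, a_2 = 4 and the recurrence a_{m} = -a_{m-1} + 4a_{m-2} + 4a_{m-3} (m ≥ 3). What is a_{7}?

The ordinary generating function has denominator 1 + z - 4z^2 - 4z^3.
Iterating the recurrence: a_0,…,a_{7} = 0, 1, 4, 0, 20, -4, 84, -20.

-20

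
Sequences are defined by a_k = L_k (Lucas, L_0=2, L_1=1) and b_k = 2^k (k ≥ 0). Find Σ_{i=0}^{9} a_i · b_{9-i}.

This is [x^9] in the product of the two ordinary generating functions.
Σ = 2·512 + 1·256 + 3·128 + 4·64 + 7·32 + 11·16 + 18·8 + 29·4 + 47·2 + 76·1 = 2750.

2750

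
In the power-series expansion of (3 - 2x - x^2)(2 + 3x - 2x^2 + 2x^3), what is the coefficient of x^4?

-2

(3 - 2x - x^2) has coefficients 3,-2,-1 for degrees 0…2.
(2 + 3x - 2x^2 + 2x^3) has coefficients 2,3,-2,2,0 for degrees 0…4.
[x^4] = 3·0 − 2·2 − 1·(-2) = -2.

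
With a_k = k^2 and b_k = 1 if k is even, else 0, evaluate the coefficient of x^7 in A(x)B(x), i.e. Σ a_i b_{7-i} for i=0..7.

Write out a_i and b_{7-i} for i = 0,…,7 and sum the products.
Σ = 0·0 + 1·1 + 4·0 + 9·1 + 16·0 + 25·1 + 36·0 + 49·1 = 84.

84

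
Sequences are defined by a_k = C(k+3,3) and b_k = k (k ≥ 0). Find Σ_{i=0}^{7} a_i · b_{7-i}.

462

The convolution is the x^7 coefficient of A(x)B(x).
Σ = 1·7 + 4·6 + 10·5 + 20·4 + 35·3 + 56·2 + 84·1 + 120·0 = 462.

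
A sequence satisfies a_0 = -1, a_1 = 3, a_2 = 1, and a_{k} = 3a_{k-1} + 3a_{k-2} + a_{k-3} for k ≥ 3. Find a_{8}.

8599

The ordinary generating function has denominator 1 - 3x - 3x^2 - x^3.
Iterating the recurrence: a_0,…,a_{8} = -1, 3, 1, 11, 39, 151, 581, 2235, 8599.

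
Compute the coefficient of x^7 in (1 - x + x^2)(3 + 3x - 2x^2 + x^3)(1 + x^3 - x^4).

(1 - x + x^2) has coefficients 1,-1,1 for degrees 0…2.
(3 + 3x - 2x^2 + x^3) has coefficients 3,3,-2,1,0,0,0,0 for degrees 0…7.
Finally multiplying by (1 + x^3 - x^4), the product of all factors after the first has coefficients 3,3,-2,4,0,-5,3,-1 for degrees 0…7.
[x^7] = 1·(-1) − 1·3 + 1·(-5) = -9.

-9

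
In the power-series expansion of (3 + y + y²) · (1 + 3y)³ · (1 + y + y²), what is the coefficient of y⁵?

198

(3 + y + y²) has coefficients 3,1,1 for degrees 0…2.
(1 + 3y)³ has coefficients 1,9,27,27,0,0 for degrees 0…5.
Finally multiplying by (1 + y + y²), the product of all factors after the first has coefficients 1,10,37,63,54,27 for degrees 0…5.
[y⁵] = 3·27 + 1·54 + 1·63 = 198.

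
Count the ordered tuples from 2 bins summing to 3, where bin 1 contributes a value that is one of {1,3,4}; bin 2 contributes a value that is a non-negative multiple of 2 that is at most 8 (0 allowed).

The generating function for the choices is (t + t³ + t⁴)·(1 + t² + t⁴ + t⁶ + t⁸); the count is [t³].
(t + t³ + t⁴) has coefficients 0,1,0,1 for degrees 0…3.
(1 + t² + t⁴ + t⁶ + t⁸) has coefficients 1,0,1,0 for degrees 0…3.
[t³] = 1·1 + 1·1 = 2.

2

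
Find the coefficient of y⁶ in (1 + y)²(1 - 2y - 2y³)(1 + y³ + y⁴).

-7

(1 + y)² has coefficients 1,2,1 for degrees 0…2.
(1 - 2y - 2y³) has coefficients 1,-2,0,-2,0,0,0 for degrees 0…6.
Finally multiplying by (1 + y³ + y⁴), the product of all factors after the first has coefficients 1,-2,0,-1,-1,-2,-2 for degrees 0…6.
[y⁶] = 1·(-2) + 2·(-2) + 1·(-1) = -7.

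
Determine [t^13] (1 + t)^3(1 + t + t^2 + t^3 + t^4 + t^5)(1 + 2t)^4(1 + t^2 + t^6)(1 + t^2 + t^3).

3069

(1 + t)^3 has coefficients 1,3,3,1 for degrees 0…3.
(1 + t + t^2 + t^3 + t^4 + t^5) has coefficients 1,1,1,1,1,1,0,0,0,0,0,0,0,0 for degrees 0…13.
Multiplying by (1 + 2t)^4 gives running coefficients 1,9,33,65,81,81,80,72,48,16,0,0,0,0 for degrees 0…13.
Multiplying by (1 + t^2 + t^6) gives running coefficients 1,9,34,74,114,146,162,162,161,153,129,97,80,72 for degrees 0…13.
Finally multiplying by (1 + t^2 + t^3), the product of all factors after the first has coefficients 1,9,35,84,157,254,350,422,469,477,452,411,362,298 for degrees 0…13.
[t^13] = 1·298 + 3·362 + 3·411 + 1·452 = 3069.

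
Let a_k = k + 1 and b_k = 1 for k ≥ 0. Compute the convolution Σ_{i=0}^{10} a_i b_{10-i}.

Write out a_i and b_{10-i} for i = 0,…,10 and sum the products.
Σ = 1·1 + 2·1 + 3·1 + 4·1 + 5·1 + 6·1 + 7·1 + 8·1 + 9·1 + 10·1 + 11·1 = 66.

66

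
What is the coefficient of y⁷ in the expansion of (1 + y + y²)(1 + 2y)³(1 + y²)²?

(1 + y + y²) has coefficients 1,1,1 for degrees 0…2.
(1 + 2y)³ has coefficients 1,6,12,8,0,0,0,0 for degrees 0…7.
Finally multiplying by (1 + y²)², the product of all factors after the first has coefficients 1,6,14,20,25,22,12,8 for degrees 0…7.
[y⁷] = 1·8 + 1·12 + 1·22 = 42.

42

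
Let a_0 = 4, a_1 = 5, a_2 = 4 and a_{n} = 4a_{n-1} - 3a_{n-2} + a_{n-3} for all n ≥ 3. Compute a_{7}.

The ordinary generating function has denominator 1 - 4y + 3y^2 - y^3.
Iterating the recurrence: a_0,…,a_{7} = 4, 5, 4, 5, 13, 41, 130, 410.

410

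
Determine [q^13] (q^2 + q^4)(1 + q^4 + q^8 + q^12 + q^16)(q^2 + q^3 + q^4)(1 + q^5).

3

(q^2 + q^4) has coefficients 0,0,1,0,1 for degrees 0…4.
(1 + q^4 + q^8 + q^12 + q^16) has coefficients 1,0,0,0,1,0,0,0,1,0,0,0,1,0 for degrees 0…13.
Multiplying by (q^2 + q^3 + q^4) gives running coefficients 0,0,1,1,1,0,1,1,1,0,1,1,1,0 for degrees 0…13.
Finally multiplying by (1 + q^5), the product of all factors after the first has coefficients 0,0,1,1,1,0,1,2,2,1,1,2,2,1 for degrees 0…13.
[q^13] = 1·2 + 1·1 = 3.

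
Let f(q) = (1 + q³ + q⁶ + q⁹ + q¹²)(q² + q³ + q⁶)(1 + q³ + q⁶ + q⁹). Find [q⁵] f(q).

2

(1 + q³ + q⁶ + q⁹ + q¹²) has coefficients 1,0,0,1,0,0 for degrees 0…5.
(q² + q³ + q⁶) has coefficients 0,0,1,1,0,0 for degrees 0…5.
Finally multiplying by (1 + q³ + q⁶ + q⁹), the product of all factors after the first has coefficients 0,0,1,1,0,1 for degrees 0…5.
[q⁵] = 1·1 + 1·1 = 2.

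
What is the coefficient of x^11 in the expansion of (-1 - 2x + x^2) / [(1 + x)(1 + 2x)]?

The denominator gives the recurrence a_n = −3a_(n−1) − 2a_(n−2) for n ≥ 3; the numerator fixes a_0 = -1, a_1 = 1, a_2 = 0.
Iterating: -1, 1, 0, -2, 6, -14, 30, -62, 126, -254, 510, -1022, so a_11 = -1022.

-1022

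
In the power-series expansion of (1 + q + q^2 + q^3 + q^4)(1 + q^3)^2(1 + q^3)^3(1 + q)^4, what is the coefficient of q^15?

186

(1 + q + q^2 + q^3 + q^4) has coefficients 1,1,1,1,1 for degrees 0…4.
(1 + q^3)^2 has coefficients 1,0,0,2,0,0,1,0,0,0,0,0,0,0,0,0 for degrees 0…15.
Multiplying by (1 + q^3)^3 gives running coefficients 1,0,0,5,0,0,10,0,0,10,0,0,5,0,0,1 for degrees 0…15.
Finally multiplying by (1 + q)^4, the product of all factors after the first has coefficients 1,4,6,9,21,30,30,45,60,50,50,60,45,30,30,21 for degrees 0…15.
[q^15] = 1·21 + 1·30 + 1·30 + 1·45 + 1·60 = 186.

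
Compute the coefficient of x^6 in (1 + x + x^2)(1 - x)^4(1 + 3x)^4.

154

(1 + x + x^2) has coefficients 1,1,1 for degrees 0…2.
(1 - x)^4 has coefficients 1,-4,6,-4,1,0,0 for degrees 0…6.
Finally multiplying by (1 + 3x)^4, the product of all factors after the first has coefficients 1,8,12,-40,-74,120,108 for degrees 0…6.
[x^6] = 1·108 + 1·120 + 1·(-74) = 154.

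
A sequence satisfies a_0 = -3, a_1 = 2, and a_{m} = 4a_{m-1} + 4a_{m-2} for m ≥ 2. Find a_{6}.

-1088

The ordinary generating function has denominator 1 - 4t - 4t^2.
Iterating the recurrence: a_0,…,a_{6} = -3, 2, -4, -8, -48, -224, -1088.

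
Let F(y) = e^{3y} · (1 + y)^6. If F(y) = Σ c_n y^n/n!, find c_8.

5668137

The EGF product rule gives c_8 = Σ_{k_1+k_2=8} C(8; k_1,k_2) · ∏ g_i(k_i), where e^{3y} gives (3)^k; (1+y)^6 gives the falling factorial (6)_k.
g_1(k) for k = 0…8: 1, 3, 9, 27, 81, 243, 729, 2187, 6561.
g_2(k) for k = 0…8: 1, 6, 30, 120, 360, 720, 720, 0, 0.
c_8 = Σ_k C(8,k)·g_1(k)·g_2(8−k) = 28·9·720 + 56·27·720 + 70·81·360 + 56·243·120 + 28·729·30 + 8·2187·6 + 1·6561·1 = 181440 + 1088640 + 2041200 + 1632960 + 612360 + 104976 + 6561 = 5668137.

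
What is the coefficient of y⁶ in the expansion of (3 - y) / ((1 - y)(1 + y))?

The denominator gives the recurrence a_n = a_(n−2) for n ≥ 3; the numerator fixes a_0 = 3, a_1 = -1, a_2 = 3.
Iterating: 3, -1, 3, -1, 3, -1, 3, so a_6 = 3.

3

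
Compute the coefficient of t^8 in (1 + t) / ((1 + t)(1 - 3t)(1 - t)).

9841

The denominator gives the recurrence a_n = 3a_(n−1) + a_(n−2) − 3a_(n−3) for n ≥ 3; the numerator fixes a_0 = 1, a_1 = 4, a_2 = 13.
Iterating: 1, 4, 13, 40, 121, 364, 1093, 3280, 9841, so a_8 = 9841.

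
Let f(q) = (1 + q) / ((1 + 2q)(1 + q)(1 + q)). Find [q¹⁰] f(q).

2047

The denominator gives the recurrence a_n = −4a_(n−1) − 5a_(n−2) − 2a_(n−3) for n ≥ 3; the numerator fixes a_0 = 1, a_1 = -3, a_2 = 7.
Iterating: 1, -3, 7, -15, 31, -63, 127, -255, 511, -1023, 2047, so a_10 = 2047.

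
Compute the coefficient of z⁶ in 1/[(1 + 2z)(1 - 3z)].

Partial fractions give a closed form: a_n = (2/5)·(-2)^n + (3/5)·3^n.
At n = 6: a_6 = 463.

463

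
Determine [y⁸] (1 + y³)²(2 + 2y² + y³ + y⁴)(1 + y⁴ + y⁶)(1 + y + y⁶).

(1 + y³)² has coefficients 1,0,0,2,0,0,1 for degrees 0…6.
(2 + 2y² + y³ + y⁴) has coefficients 2,0,2,1,1,0,0,0,0 for degrees 0…8.
Multiplying by (1 + y⁴ + y⁶) gives running coefficients 2,0,2,1,3,0,4,1,3 for degrees 0…8.
Finally multiplying by (1 + y + y⁶), the product of all factors after the first has coefficients 2,2,2,3,4,3,6,5,6 for degrees 0…8.
[y⁸] = 1·6 + 2·3 + 1·2 = 14.

14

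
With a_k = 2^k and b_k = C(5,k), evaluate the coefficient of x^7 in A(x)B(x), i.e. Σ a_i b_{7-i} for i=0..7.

972

This is [x^7] in the product of the two ordinary generating functions.
Σ = 1·0 + 2·0 + 4·1 + 8·5 + 16·10 + 32·10 + 64·5 + 128·1 = 972.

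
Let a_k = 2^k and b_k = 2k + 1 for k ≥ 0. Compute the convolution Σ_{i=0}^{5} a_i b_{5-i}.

Write out a_i and b_{5-i} for i = 0,…,5 and sum the products.
Σ = 1·11 + 2·9 + 4·7 + 8·5 + 16·3 + 32·1 = 177.

177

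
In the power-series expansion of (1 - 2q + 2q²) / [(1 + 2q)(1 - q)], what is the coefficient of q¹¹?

-3413

The denominator gives the recurrence a_n = −a_(n−1) + 2a_(n−2) for n ≥ 3; the numerator fixes a_0 = 1, a_1 = -3, a_2 = 7.
Iterating: 1, -3, 7, -13, 27, -53, 107, -213, 427, -853, 1707, -3413, so a_11 = -3413.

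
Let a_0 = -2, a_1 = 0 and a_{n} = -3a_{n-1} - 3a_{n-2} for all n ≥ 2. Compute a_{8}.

-162

The ordinary generating function has denominator 1 + 3t + 3t^2.
Iterating the recurrence: a_0,…,a_{8} = -2, 0, 6, -18, 36, -54, 54, 0, -162.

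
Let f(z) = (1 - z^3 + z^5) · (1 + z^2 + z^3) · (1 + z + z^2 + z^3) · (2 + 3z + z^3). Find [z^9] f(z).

(1 - z^3 + z^5) has coefficients 1,0,0,-1,0,1 for degrees 0…5.
(1 + z^2 + z^3) has coefficients 1,0,1,1,0,0,0,0,0,0 for degrees 0…9.
Multiplying by (1 + z + z^2 + z^3) gives running coefficients 1,1,2,3,2,2,1,0,0,0 for degrees 0…9.
Finally multiplying by (2 + 3z + z^3), the product of all factors after the first has coefficients 2,5,7,13,14,12,11,5,2,1 for degrees 0…9.
[z^9] = 1·1 − 1·11 + 1·14 = 4.

4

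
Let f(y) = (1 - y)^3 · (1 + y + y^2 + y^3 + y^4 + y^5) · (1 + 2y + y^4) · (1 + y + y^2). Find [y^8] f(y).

3

(1 - y)^3 has coefficients 1,-3,3,-1 for degrees 0…3.
(1 + y + y^2 + y^3 + y^4 + y^5) has coefficients 1,1,1,1,1,1,0,0,0 for degrees 0…8.
Multiplying by (1 + 2y + y^4) gives running coefficients 1,3,3,3,4,4,3,1,1 for degrees 0…8.
Finally multiplying by (1 + y + y^2), the product of all factors after the first has coefficients 1,4,7,9,10,11,11,8,5 for degrees 0…8.
[y^8] = 1·5 − 3·8 + 3·11 − 1·11 = 3.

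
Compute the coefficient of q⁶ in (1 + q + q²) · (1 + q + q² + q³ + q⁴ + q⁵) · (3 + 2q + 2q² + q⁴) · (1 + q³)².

(1 + q + q²) has coefficients 1,1,1 for degrees 0…2.
(1 + q + q² + q³ + q⁴ + q⁵) has coefficients 1,1,1,1,1,1,0 for degrees 0…6.
Multiplying by (3 + 2q + 2q² + q⁴) gives running coefficients 3,5,7,7,8,8,5 for degrees 0…6.
Finally multiplying by (1 + q³)², the product of all factors after the first has coefficients 3,5,7,13,18,22,22 for degrees 0…6.
[q⁶] = 1·22 + 1·22 + 1·18 = 62.

62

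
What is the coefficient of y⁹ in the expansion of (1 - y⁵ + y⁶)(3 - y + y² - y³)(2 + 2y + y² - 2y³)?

(1 - y⁵ + y⁶) has coefficients 1,0,0,0,0,-1,1 for degrees 0…6.
(3 - y + y² - y³) has coefficients 3,-1,1,-1,0,0,0,0,0,0 for degrees 0…9.
Finally multiplying by (2 + 2y + y² - 2y³), the product of all factors after the first has coefficients 6,4,3,-7,1,-3,2,0,0,0 for degrees 0…9.
[y⁹] = 1·0 − 1·1 + 1·(-7) = -8.

-8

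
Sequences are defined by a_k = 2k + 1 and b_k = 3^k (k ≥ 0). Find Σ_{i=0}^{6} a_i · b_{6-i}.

Write out a_i and b_{6-i} for i = 0,…,6 and sum the products.
Σ = 1·729 + 3·243 + 5·81 + 7·27 + 9·9 + 11·3 + 13·1 = 2179.

2179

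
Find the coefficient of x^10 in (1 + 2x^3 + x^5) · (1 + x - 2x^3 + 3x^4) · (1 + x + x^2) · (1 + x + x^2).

(1 + 2x^3 + x^5) has coefficients 1,0,0,2,0,1 for degrees 0…5.
(1 + x - 2x^3 + 3x^4) has coefficients 1,1,0,-2,3,0,0,0,0,0,0 for degrees 0…10.
Multiplying by (1 + x + x^2) gives running coefficients 1,2,2,-1,1,1,3,0,0,0,0 for degrees 0…10.
Finally multiplying by (1 + x + x^2), the product of all factors after the first has coefficients 1,3,5,3,2,1,5,4,3,0,0 for degrees 0…10.
[x^10] = 1·0 + 2·4 + 1·1 = 9.

9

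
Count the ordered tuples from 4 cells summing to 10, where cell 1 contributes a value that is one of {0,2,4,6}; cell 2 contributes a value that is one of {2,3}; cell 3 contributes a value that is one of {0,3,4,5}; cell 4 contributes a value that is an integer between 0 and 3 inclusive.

15

The generating function for the choices is (1 + z² + z⁴ + z⁶)·(z² + z³)·(1 + z³ + z⁴ + z⁵)·(1 + z + z² + z³); the count is [z¹⁰].
(1 + z² + z⁴ + z⁶) has coefficients 1,0,1,0,1,0,1 for degrees 0…6.
(z² + z³) has coefficients 0,0,1,1,0,0,0,0,0,0,0 for degrees 0…10.
Multiplying by (1 + z³ + z⁴ + z⁵) gives running coefficients 0,0,1,1,0,1,2,2,1,0,0 for degrees 0…10.
Finally multiplying by (1 + z + z² + z³), the product of all factors after the first has coefficients 0,0,1,2,2,3,4,5,6,5,3 for degrees 0…10.
[z¹⁰] = 1·3 + 1·6 + 1·4 + 1·2 = 15.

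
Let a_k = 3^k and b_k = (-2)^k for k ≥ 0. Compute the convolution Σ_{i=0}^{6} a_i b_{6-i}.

The convolution is the x^6 coefficient of A(x)B(x).
Σ = 1·64 + 3·(-32) + 9·16 + 27·(-8) + 81·4 + 243·(-2) + 729·1 = 463.

463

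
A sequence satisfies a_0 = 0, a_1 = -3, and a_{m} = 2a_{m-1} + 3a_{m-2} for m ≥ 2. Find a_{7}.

The ordinary generating function has denominator 1 - 2t - 3t^2.
Iterating the recurrence: a_0,…,a_{7} = 0, -3, -6, -21, -60, -183, -546, -1641.

-1641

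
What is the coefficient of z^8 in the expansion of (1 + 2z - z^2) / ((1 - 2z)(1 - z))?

The denominator gives the recurrence a_n = 3a_(n−1) − 2a_(n−2) for n ≥ 3; the numerator fixes a_0 = 1, a_1 = 5, a_2 = 12.
Iterating: 1, 5, 12, 26, 54, 110, 222, 446, 894, so a_8 = 894.

894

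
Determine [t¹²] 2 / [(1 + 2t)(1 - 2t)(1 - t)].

10922

Partial fractions give a closed form: a_n = (2/3)·(-2)^n + (2)·2^n + (-2/3)·1^n.
At n = 12: a_12 = 10922.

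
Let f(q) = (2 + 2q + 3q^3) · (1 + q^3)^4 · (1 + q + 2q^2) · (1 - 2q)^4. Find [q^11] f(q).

(2 + 2q + 3q^3) has coefficients 2,2,0,3 for degrees 0…3.
(1 + q^3)^4 has coefficients 1,0,0,4,0,0,6,0,0,4,0,0 for degrees 0…11.
Multiplying by (1 + q + 2q^2) gives running coefficients 1,1,2,4,4,8,6,6,12,4,4,8 for degrees 0…11.
Finally multiplying by (1 - 2q)^4, the product of all factors after the first has coefficients 1,-7,18,-20,4,24,-58,86,-84,-12,164,-216 for degrees 0…11.
[q^11] = 2·(-216) + 2·164 + 3·(-84) = -356.

-356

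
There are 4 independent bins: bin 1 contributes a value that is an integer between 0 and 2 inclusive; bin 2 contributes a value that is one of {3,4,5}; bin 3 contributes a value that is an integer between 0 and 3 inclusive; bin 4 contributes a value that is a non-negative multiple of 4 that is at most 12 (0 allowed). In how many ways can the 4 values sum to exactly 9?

9

The generating function for the choices is (1 + z + z^2)·(z^3 + z^4 + z^5)·(1 + z + z^2 + z^3)·(1 + z^4 + z^8 + z^12); the count is [z^9].
(1 + z + z^2) has coefficients 1,1,1 for degrees 0…2.
(z^3 + z^4 + z^5) has coefficients 0,0,0,1,1,1,0,0,0,0 for degrees 0…9.
Multiplying by (1 + z + z^2 + z^3) gives running coefficients 0,0,0,1,2,3,3,2,1,0 for degrees 0…9.
Finally multiplying by (1 + z^4 + z^8 + z^12), the product of all factors after the first has coefficients 0,0,0,1,2,3,3,3,3,3 for degrees 0…9.
[z^9] = 1·3 + 1·3 + 1·3 = 9.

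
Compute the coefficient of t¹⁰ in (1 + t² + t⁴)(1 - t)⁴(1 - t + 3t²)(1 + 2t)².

55

(1 + t² + t⁴) has coefficients 1,0,1,0,1 for degrees 0…4.
(1 - t)⁴ has coefficients 1,-4,6,-4,1,0,0,0,0,0,0 for degrees 0…10.
Multiplying by (1 - t + 3t²) gives running coefficients 1,-5,13,-22,23,-13,3,0,0,0,0 for degrees 0…10.
Finally multiplying by (1 + 2t)², the product of all factors after the first has coefficients 1,-1,-3,10,-13,-9,43,-40,12,0,0 for degrees 0…10.
[t¹⁰] = 1·0 + 1·12 + 1·43 = 55.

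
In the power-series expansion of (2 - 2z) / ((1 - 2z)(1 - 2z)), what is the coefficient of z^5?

224

The denominator gives the recurrence a_n = 4a_(n−1) − 4a_(n−2) for n ≥ 2; the numerator fixes a_0 = 2, a_1 = 6.
Iterating: 2, 6, 16, 40, 96, 224, so a_5 = 224.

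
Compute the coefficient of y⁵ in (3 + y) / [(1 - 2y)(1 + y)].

Partial fractions give a closed form: a_n = (7/3)·2^n + (2/3)·(-1)^n.
At n = 5: a_5 = 74.

74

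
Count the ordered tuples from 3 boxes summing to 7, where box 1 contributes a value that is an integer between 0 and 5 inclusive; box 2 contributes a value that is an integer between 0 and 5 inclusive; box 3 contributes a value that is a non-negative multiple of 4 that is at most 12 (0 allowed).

8

The generating function for the choices is (1 + t + t^2 + t^3 + t^4 + t^5)·(1 + t + t^2 + t^3 + t^4 + t^5)·(1 + t^4 + t^8 + t^12); the count is [t^7].
(1 + t + t^2 + t^3 + t^4 + t^5) has coefficients 1,1,1,1,1,1 for degrees 0…5.
(1 + t + t^2 + t^3 + t^4 + t^5) has coefficients 1,1,1,1,1,1,0,0 for degrees 0…7.
Finally multiplying by (1 + t^4 + t^8 + t^12), the product of all factors after the first has coefficients 1,1,1,1,2,2,1,1 for degrees 0…7.
[t^7] = 1·1 + 1·1 + 1·2 + 1·2 + 1·1 + 1·1 = 8.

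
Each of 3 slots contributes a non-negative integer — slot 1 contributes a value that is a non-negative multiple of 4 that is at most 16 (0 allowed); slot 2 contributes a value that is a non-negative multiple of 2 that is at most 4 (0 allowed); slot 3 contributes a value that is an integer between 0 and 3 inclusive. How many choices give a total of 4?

3

The generating function for the choices is (1 + z^4 + z^8 + z^12 + z^16)·(1 + z^2 + z^4)·(1 + z + z^2 + z^3); the count is [z^4].
(1 + z^4 + z^8 + z^12 + z^16) has coefficients 1,0,0,0,1 for degrees 0…4.
(1 + z^2 + z^4) has coefficients 1,0,1,0,1 for degrees 0…4.
Finally multiplying by (1 + z + z^2 + z^3), the product of all factors after the first has coefficients 1,1,2,2,2 for degrees 0…4.
[z^4] = 1·2 + 1·1 = 3.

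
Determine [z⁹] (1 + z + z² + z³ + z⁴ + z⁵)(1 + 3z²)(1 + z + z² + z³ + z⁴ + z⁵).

14

(1 + z + z² + z³ + z⁴ + z⁵) has coefficients 1,1,1,1,1,1 for degrees 0…5.
(1 + 3z²) has coefficients 1,0,3,0,0,0,0,0,0,0 for degrees 0…9.
Finally multiplying by (1 + z + z² + z³ + z⁴ + z⁵), the product of all factors after the first has coefficients 1,1,4,4,4,4,3,3,0,0 for degrees 0…9.
[z⁹] = 1·0 + 1·0 + 1·3 + 1·3 + 1·4 + 1·4 = 14.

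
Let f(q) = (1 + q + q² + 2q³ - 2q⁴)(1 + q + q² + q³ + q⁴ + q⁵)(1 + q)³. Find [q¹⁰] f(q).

-5

(1 + q + q² + 2q³ - 2q⁴) has coefficients 1,1,1,2,-2 for degrees 0…4.
(1 + q + q² + q³ + q⁴ + q⁵) has coefficients 1,1,1,1,1,1,0,0,0,0,0 for degrees 0…10.
Finally multiplying by (1 + q)³, the product of all factors after the first has coefficients 1,4,7,8,8,8,7,4,1,0,0 for degrees 0…10.
[q¹⁰] = 1·0 + 1·0 + 1·1 + 2·4 − 2·7 = -5.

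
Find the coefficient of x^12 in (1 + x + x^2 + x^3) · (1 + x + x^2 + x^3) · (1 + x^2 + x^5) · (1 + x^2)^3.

(1 + x + x^2 + x^3) has coefficients 1,1,1,1 for degrees 0…3.
(1 + x + x^2 + x^3) has coefficients 1,1,1,1,0,0,0,0,0,0,0,0,0 for degrees 0…12.
Multiplying by (1 + x^2 + x^5) gives running coefficients 1,1,2,2,1,2,1,1,1,0,0,0,0 for degrees 0…12.
Finally multiplying by (1 + x^2)^3, the product of all factors after the first has coefficients 1,1,5,5,10,11,11,14,9,11,7,5,4 for degrees 0…12.
[x^12] = 1·4 + 1·5 + 1·7 + 1·11 = 27.

27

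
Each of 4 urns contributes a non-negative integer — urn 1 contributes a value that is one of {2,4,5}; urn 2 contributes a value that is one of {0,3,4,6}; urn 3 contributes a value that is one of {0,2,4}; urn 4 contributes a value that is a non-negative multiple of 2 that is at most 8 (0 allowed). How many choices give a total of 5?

The generating function for the choices is (t^2 + t^4 + t^5)·(1 + t^3 + t^4 + t^6)·(1 + t^2 + t^4)·(1 + t^2 + t^4 + t^6 + t^8); the count is [t^5].
(t^2 + t^4 + t^5) has coefficients 0,0,1,0,1,1 for degrees 0…5.
(1 + t^3 + t^4 + t^6) has coefficients 1,0,0,1,1,0 for degrees 0…5.
Multiplying by (1 + t^2 + t^4) gives running coefficients 1,0,1,1,2,1 for degrees 0…5.
Finally multiplying by (1 + t^2 + t^4 + t^6 + t^8), the product of all factors after the first has coefficients 1,0,2,1,4,2 for degrees 0…5.
[t^5] = 1·1 + 1·0 + 1·1 = 2.

2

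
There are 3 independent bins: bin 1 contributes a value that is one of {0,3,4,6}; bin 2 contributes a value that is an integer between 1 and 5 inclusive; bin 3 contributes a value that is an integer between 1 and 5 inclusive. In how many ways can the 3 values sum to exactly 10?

13

The generating function for the choices is (1 + y³ + y⁴ + y⁶)·(y + y² + y³ + y⁴ + y⁵)·(y + y² + y³ + y⁴ + y⁵); the count is [y¹⁰].
(1 + y³ + y⁴ + y⁶) has coefficients 1,0,0,1,1,0,1 for degrees 0…6.
(y + y² + y³ + y⁴ + y⁵) has coefficients 0,1,1,1,1,1,0,0,0,0,0 for degrees 0…10.
Finally multiplying by (y + y² + y³ + y⁴ + y⁵), the product of all factors after the first has coefficients 0,0,1,2,3,4,5,4,3,2,1 for degrees 0…10.
[y¹⁰] = 1·1 + 1·4 + 1·5 + 1·3 = 13.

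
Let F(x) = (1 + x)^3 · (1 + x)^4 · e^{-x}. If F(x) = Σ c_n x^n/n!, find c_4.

The EGF product rule gives c_4 = Σ_{k_1+k_2+k_3=4} C(4; k_1,k_2,k_3) · ∏ g_i(k_i), where (1+x)^3 gives the falling factorial (3)_k; (1+x)^4 gives the falling factorial (4)_k; e^{-x} gives (-1)^k.
g_1(k) for k = 0…4: 1, 3, 6, 6, 0.
g_2(k) for k = 0…4: 1, 4, 12, 24, 24.
g_3(k) for k = 0…4: 1, -1, 1, -1, 1.
First combine the last two factors: h(k) = Σ_j C(k,j)·g_2(j)·g_3(k−j) for k = 0…4: 1, 3, 5, -1, -15.
c_4 = Σ_k C(4,k)·g_1(k)·h(4−k) = 1·1·(-15) + 4·3·(-1) + 6·6·5 + 4·6·3 = −15 − 12 + 180 + 72 = 225.

225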